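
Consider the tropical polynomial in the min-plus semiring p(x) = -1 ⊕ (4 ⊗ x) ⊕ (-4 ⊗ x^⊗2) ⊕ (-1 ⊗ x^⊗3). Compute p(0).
p(0) = -4

A tropical monomial a ⊗ x^⊗i evaluates to a + i · x. Evaluating each term at x = 0:
  Term 0 contributes -1 + 0 · 0 = -1
  Term 1 contributes 4 + 1 · 0 = 4
  Term 2 contributes -4 + 2 · 0 = -4
  Term 3 contributes -1 + 3 · 0 = -1
p(0) = ⊕ of these = min[-1, 4, -4, -1] = -4.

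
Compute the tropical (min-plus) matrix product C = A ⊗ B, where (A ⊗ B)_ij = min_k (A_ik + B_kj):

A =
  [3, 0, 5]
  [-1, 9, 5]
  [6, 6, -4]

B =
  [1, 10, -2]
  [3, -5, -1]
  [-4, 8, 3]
A ⊗ B =
  [1, -5, -1]
  [0, 4, -3]
  [-8, 1, -1]

Apply the min-plus product entry-by-entry:
  C[0][0] = min over k of (A[0][0] + B[0][0] = 3 + 1 = 4, A[0][1] + B[1][0] = 0 + 3 = 3, A[0][2] + B[2][0] = 5 + -4 = 1) = 1 (attained at k = 2)
  C[0][1] = min over k of (A[0][0] + B[0][1] = 3 + 10 = 13, A[0][1] + B[1][1] = 0 + -5 = -5, A[0][2] + B[2][1] = 5 + 8 = 13) = -5 (attained at k = 1)
  C[0][2] = min over k of (A[0][0] + B[0][2] = 3 + -2 = 1, A[0][1] + B[1][2] = 0 + -1 = -1, A[0][2] + B[2][2] = 5 + 3 = 8) = -1 (attained at k = 1)
  C[1][0] = min over k of (A[1][0] + B[0][0] = -1 + 1 = 0, A[1][1] + B[1][0] = 9 + 3 = 12, A[1][2] + B[2][0] = 5 + -4 = 1) = 0 (attained at k = 0)
  C[1][1] = min over k of (A[1][0] + B[0][1] = -1 + 10 = 9, A[1][1] + B[1][1] = 9 + -5 = 4, A[1][2] + B[2][1] = 5 + 8 = 13) = 4 (attained at k = 1)
  C[1][2] = min over k of (A[1][0] + B[0][2] = -1 + -2 = -3, A[1][1] + B[1][2] = 9 + -1 = 8, A[1][2] + B[2][2] = 5 + 3 = 8) = -3 (attained at k = 0)
  C[2][0] = min over k of (A[2][0] + B[0][0] = 6 + 1 = 7, A[2][1] + B[1][0] = 6 + 3 = 9, A[2][2] + B[2][0] = -4 + -4 = -8) = -8 (attained at k = 2)
  C[2][1] = min over k of (A[2][0] + B[0][1] = 6 + 10 = 16, A[2][1] + B[1][1] = 6 + -5 = 1, A[2][2] + B[2][1] = -4 + 8 = 4) = 1 (attained at k = 1)
  C[2][2] = min over k of (A[2][0] + B[0][2] = 6 + -2 = 4, A[2][1] + B[1][2] = 6 + -1 = 5, A[2][2] + B[2][2] = -4 + 3 = -1) = -1 (attained at k = 2)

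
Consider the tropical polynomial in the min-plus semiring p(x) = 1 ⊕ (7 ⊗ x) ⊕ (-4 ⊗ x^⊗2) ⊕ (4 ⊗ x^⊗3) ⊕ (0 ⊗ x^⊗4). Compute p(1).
p(1) = -2

A tropical monomial a ⊗ x^⊗i evaluates to a + i · x. Evaluating each term at x = 1:
  Term 0 contributes 1 + 0 · 1 = 1
  Term 1 contributes 7 + 1 · 1 = 8
  Term 2 contributes -4 + 2 · 1 = -2
  Term 3 contributes 4 + 3 · 1 = 7
  Term 4 contributes 0 + 4 · 1 = 4
p(1) = ⊕ of these = min[1, 8, -2, 7, 4] = -2.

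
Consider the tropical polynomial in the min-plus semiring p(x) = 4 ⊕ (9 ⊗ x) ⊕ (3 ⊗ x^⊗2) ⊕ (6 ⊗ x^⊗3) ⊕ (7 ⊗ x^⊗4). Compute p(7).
p(7) = 4

A tropical monomial a ⊗ x^⊗i evaluates to a + i · x. Evaluating each term at x = 7:
  Term 0 contributes 4 + 0 · 7 = 4
  Term 1 contributes 9 + 1 · 7 = 16
  Term 2 contributes 3 + 2 · 7 = 17
  Term 3 contributes 6 + 3 · 7 = 27
  Term 4 contributes 7 + 4 · 7 = 35
p(7) = ⊕ of these = min[4, 16, 17, 27, 35] = 4.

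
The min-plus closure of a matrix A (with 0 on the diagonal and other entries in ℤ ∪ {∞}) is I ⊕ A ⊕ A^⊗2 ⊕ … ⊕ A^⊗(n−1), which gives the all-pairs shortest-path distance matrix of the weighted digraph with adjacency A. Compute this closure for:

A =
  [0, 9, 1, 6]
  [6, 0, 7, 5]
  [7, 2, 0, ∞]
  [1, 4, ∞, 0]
Closure =
  [0, 3, 1, 6]
  [6, 0, 7, 5]
  [7, 2, 0, 7]
  [1, 4, 2, 0]

This is the Floyd-Warshall all-pairs shortest-path computation. For each intermediate vertex k = 0, 1, …, 3, update dist[i][j] ← min(dist[i][j], dist[i][k] + dist[k][j]). The final matrix gives, for each (i, j), the minimum total weight of any directed path from i to j (possibly empty when i = j).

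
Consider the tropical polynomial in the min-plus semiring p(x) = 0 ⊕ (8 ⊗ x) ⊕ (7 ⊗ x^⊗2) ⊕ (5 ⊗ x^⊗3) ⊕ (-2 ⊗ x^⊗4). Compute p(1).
p(1) = 0

A tropical monomial a ⊗ x^⊗i evaluates to a + i · x. Evaluating each term at x = 1:
  Term 0 contributes 0 + 0 · 1 = 0
  Term 1 contributes 8 + 1 · 1 = 9
  Term 2 contributes 7 + 2 · 1 = 9
  Term 3 contributes 5 + 3 · 1 = 8
  Term 4 contributes -2 + 4 · 1 = 2
p(1) = ⊕ of these = min[0, 9, 9, 8, 2] = 0.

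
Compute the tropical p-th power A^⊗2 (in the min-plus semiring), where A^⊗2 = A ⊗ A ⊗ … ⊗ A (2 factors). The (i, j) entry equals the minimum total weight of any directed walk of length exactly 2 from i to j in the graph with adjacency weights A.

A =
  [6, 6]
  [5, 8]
A^⊗2 =
  [11, 12]
  [11, 11]

Each entry (A^⊗2)_ij equals the minimum over all length-2 walks i = v_0 → v_1 → … → v_2 = j of Σ_t A[v_t][v_{t+1}]. For example, for (i, j) = (0, 1) we minimise over 2 possible intermediate vertex sequences; the minimum is 12, attained along the walk 0 → 0 → 1.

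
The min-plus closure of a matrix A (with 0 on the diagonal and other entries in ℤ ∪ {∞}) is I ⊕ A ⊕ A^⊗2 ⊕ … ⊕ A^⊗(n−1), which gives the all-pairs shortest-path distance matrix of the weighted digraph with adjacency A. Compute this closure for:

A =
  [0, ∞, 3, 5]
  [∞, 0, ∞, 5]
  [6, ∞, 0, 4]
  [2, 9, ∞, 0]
Closure =
  [0, 14, 3, 5]
  [7, 0, 10, 5]
  [6, 13, 0, 4]
  [2, 9, 5, 0]

This is the Floyd-Warshall all-pairs shortest-path computation. For each intermediate vertex k = 0, 1, …, 3, update dist[i][j] ← min(dist[i][j], dist[i][k] + dist[k][j]). The final matrix gives, for each (i, j), the minimum total weight of any directed path from i to j (possibly empty when i = j).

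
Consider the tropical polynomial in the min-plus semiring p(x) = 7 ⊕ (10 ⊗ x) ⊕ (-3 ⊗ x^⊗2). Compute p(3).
p(3) = 3

A tropical monomial a ⊗ x^⊗i evaluates to a + i · x. Evaluating each term at x = 3:
  Term 0 contributes 7 + 0 · 3 = 7
  Term 1 contributes 10 + 1 · 3 = 13
  Term 2 contributes -3 + 2 · 3 = 3
p(3) = ⊕ of these = min[7, 13, 3] = 3.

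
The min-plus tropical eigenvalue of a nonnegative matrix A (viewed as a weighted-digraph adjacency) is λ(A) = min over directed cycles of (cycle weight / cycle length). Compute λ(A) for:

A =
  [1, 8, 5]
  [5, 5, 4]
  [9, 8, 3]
λ(A) = 1

Enumerate directed cycles and compute their means (weight / length). Sample:
  cycle 0 → 0: weight = 1, length = 1, mean = 1/1 ≈ 1.000
  cycle 1 → 1: weight = 5, length = 1, mean = 5/1 ≈ 5.000
  cycle 2 → 2: weight = 3, length = 1, mean = 3/1 ≈ 3.000
  cycle 0 → 1 → 0: weight = 13, length = 2, mean = 13/2 ≈ 6.500
  cycle 0 → 2 → 0: weight = 14, length = 2, mean = 14/2 ≈ 7.000
  cycle 1 → 0 → 1: weight = 13, length = 2, mean = 13/2 ≈ 6.500
Minimum mean = 1.000, attained e.g. along the cycle 0 → 0 with weight 1 and length 1. So λ(A) = 1/1 = 1.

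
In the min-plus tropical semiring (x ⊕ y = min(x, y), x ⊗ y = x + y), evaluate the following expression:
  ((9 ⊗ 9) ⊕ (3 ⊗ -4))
((9 ⊗ 9) ⊕ (3 ⊗ -4)) = -1

Expand innermost to outermost. Recall ⊕ takes the minimum of its arguments and ⊗ takes their sum. Working out the expression ((9 ⊗ 9) ⊕ (3 ⊗ -4)) gives -1.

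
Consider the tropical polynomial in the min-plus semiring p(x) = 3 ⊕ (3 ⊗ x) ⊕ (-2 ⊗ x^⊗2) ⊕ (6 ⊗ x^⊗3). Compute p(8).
p(8) = 3

A tropical monomial a ⊗ x^⊗i evaluates to a + i · x. Evaluating each term at x = 8:
  Term 0 contributes 3 + 0 · 8 = 3
  Term 1 contributes 3 + 1 · 8 = 11
  Term 2 contributes -2 + 2 · 8 = 14
  Term 3 contributes 6 + 3 · 8 = 30
p(8) = ⊕ of these = min[3, 11, 14, 30] = 3.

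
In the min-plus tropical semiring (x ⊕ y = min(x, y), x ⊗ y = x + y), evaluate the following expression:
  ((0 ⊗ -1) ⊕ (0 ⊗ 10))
((0 ⊗ -1) ⊕ (0 ⊗ 10)) = -1

Expand innermost to outermost. Recall ⊕ takes the minimum of its arguments and ⊗ takes their sum. Working out the expression ((0 ⊗ -1) ⊕ (0 ⊗ 10)) gives -1.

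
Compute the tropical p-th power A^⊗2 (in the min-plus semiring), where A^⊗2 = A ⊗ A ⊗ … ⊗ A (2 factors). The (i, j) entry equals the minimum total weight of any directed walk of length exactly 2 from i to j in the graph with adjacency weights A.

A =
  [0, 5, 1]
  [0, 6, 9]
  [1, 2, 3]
A^⊗2 =
  [0, 3, 1]
  [0, 5, 1]
  [1, 5, 2]

Each entry (A^⊗2)_ij equals the minimum over all length-2 walks i = v_0 → v_1 → … → v_2 = j of Σ_t A[v_t][v_{t+1}]. For example, for (i, j) = (0, 2) we minimise over 3 possible intermediate vertex sequences; the minimum is 1, attained along the walk 0 → 0 → 2.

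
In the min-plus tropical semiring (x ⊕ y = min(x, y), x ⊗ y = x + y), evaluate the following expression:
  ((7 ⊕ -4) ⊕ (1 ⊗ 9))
((7 ⊕ -4) ⊕ (1 ⊗ 9)) = -4

Expand innermost to outermost. Recall ⊕ takes the minimum of its arguments and ⊗ takes their sum. Working out the expression ((7 ⊕ -4) ⊕ (1 ⊗ 9)) gives -4.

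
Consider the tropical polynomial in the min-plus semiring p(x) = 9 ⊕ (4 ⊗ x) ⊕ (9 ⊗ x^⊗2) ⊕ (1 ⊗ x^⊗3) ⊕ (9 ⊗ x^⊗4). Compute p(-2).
p(-2) = -5

A tropical monomial a ⊗ x^⊗i evaluates to a + i · x. Evaluating each term at x = -2:
  Term 0 contributes 9 + 0 · -2 = 9
  Term 1 contributes 4 + 1 · -2 = 2
  Term 2 contributes 9 + 2 · -2 = 5
  Term 3 contributes 1 + 3 · -2 = -5
  Term 4 contributes 9 + 4 · -2 = 1
p(-2) = ⊕ of these = min[9, 2, 5, -5, 1] = -5.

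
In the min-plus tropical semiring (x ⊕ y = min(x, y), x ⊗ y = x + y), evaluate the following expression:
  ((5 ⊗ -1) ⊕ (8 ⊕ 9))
((5 ⊗ -1) ⊕ (8 ⊕ 9)) = 4

Expand innermost to outermost. Recall ⊕ takes the minimum of its arguments and ⊗ takes their sum. Working out the expression ((5 ⊗ -1) ⊕ (8 ⊕ 9)) gives 4.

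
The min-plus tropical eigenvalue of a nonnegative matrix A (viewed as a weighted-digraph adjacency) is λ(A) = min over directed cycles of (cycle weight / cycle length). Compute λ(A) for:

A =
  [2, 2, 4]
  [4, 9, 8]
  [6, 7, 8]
λ(A) = 2

Enumerate directed cycles and compute their means (weight / length). Sample:
  cycle 0 → 0: weight = 2, length = 1, mean = 2/1 ≈ 2.000
  cycle 1 → 1: weight = 9, length = 1, mean = 9/1 ≈ 9.000
  cycle 2 → 2: weight = 8, length = 1, mean = 8/1 ≈ 8.000
  cycle 0 → 1 → 0: weight = 6, length = 2, mean = 6/2 ≈ 3.000
  cycle 0 → 2 → 0: weight = 10, length = 2, mean = 10/2 ≈ 5.000
  cycle 1 → 0 → 1: weight = 6, length = 2, mean = 6/2 ≈ 3.000
Minimum mean = 2.000, attained e.g. along the cycle 0 → 0 with weight 2 and length 1. So λ(A) = 2/1 = 2.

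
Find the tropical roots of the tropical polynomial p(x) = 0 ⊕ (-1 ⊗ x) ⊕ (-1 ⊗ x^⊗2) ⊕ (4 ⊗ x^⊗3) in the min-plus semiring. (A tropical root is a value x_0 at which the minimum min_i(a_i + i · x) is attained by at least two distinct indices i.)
Roots: {-5, 0, 1}

Each tropical root is a break point of the lower envelope of the lines y = a_i + i · x (there are 4 lines, with slopes 0, 1, ..., 3). Only the lines that attain the minimum somewhere contribute to roots; other lines are dominated. Here the surviving (envelope) indices are i = 3, i = 2, i = 1, i = 0.
Intersections between consecutive envelope lines give the roots: for adjacent envelope indices i < j the intersection is x = (a_i − a_j) / (j − i). Reading off the sorted break points: {-5, 0, 1}.
Verification: at each break x_0, at least two indices attain the minimum of min_i(a_i + i · x_0).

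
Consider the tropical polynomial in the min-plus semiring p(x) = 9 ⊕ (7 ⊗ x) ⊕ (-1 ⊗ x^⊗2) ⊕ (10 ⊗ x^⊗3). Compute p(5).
p(5) = 9

A tropical monomial a ⊗ x^⊗i evaluates to a + i · x. Evaluating each term at x = 5:
  Term 0 contributes 9 + 0 · 5 = 9
  Term 1 contributes 7 + 1 · 5 = 12
  Term 2 contributes -1 + 2 · 5 = 9
  Term 3 contributes 10 + 3 · 5 = 25
p(5) = ⊕ of these = min[9, 12, 9, 25] = 9.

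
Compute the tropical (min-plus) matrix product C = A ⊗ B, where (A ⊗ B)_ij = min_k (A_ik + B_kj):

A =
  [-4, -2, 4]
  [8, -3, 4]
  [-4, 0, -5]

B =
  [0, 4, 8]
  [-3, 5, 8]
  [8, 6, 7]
A ⊗ B =
  [-5, 0, 4]
  [-6, 2, 5]
  [-4, 0, 2]

Apply the min-plus product entry-by-entry:
  C[0][0] = min over k of (A[0][0] + B[0][0] = -4 + 0 = -4, A[0][1] + B[1][0] = -2 + -3 = -5, A[0][2] + B[2][0] = 4 + 8 = 12) = -5 (attained at k = 1)
  C[0][1] = min over k of (A[0][0] + B[0][1] = -4 + 4 = 0, A[0][1] + B[1][1] = -2 + 5 = 3, A[0][2] + B[2][1] = 4 + 6 = 10) = 0 (attained at k = 0)
  C[0][2] = min over k of (A[0][0] + B[0][2] = -4 + 8 = 4, A[0][1] + B[1][2] = -2 + 8 = 6, A[0][2] + B[2][2] = 4 + 7 = 11) = 4 (attained at k = 0)
  C[1][0] = min over k of (A[1][0] + B[0][0] = 8 + 0 = 8, A[1][1] + B[1][0] = -3 + -3 = -6, A[1][2] + B[2][0] = 4 + 8 = 12) = -6 (attained at k = 1)
  C[1][1] = min over k of (A[1][0] + B[0][1] = 8 + 4 = 12, A[1][1] + B[1][1] = -3 + 5 = 2, A[1][2] + B[2][1] = 4 + 6 = 10) = 2 (attained at k = 1)
  C[1][2] = min over k of (A[1][0] + B[0][2] = 8 + 8 = 16, A[1][1] + B[1][2] = -3 + 8 = 5, A[1][2] + B[2][2] = 4 + 7 = 11) = 5 (attained at k = 1)
  C[2][0] = min over k of (A[2][0] + B[0][0] = -4 + 0 = -4, A[2][1] + B[1][0] = 0 + -3 = -3, A[2][2] + B[2][0] = -5 + 8 = 3) = -4 (attained at k = 0)
  C[2][1] = min over k of (A[2][0] + B[0][1] = -4 + 4 = 0, A[2][1] + B[1][1] = 0 + 5 = 5, A[2][2] + B[2][1] = -5 + 6 = 1) = 0 (attained at k = 0)
  C[2][2] = min over k of (A[2][0] + B[0][2] = -4 + 8 = 4, A[2][1] + B[1][2] = 0 + 8 = 8, A[2][2] + B[2][2] = -5 + 7 = 2) = 2 (attained at k = 2)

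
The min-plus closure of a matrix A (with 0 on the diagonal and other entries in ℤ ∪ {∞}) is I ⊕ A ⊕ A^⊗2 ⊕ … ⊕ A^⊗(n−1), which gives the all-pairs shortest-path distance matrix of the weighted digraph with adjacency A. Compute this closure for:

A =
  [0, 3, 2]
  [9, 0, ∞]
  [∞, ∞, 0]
Closure =
  [0, 3, 2]
  [9, 0, 11]
  [∞, ∞, 0]

This is the Floyd-Warshall all-pairs shortest-path computation. For each intermediate vertex k = 0, 1, …, 2, update dist[i][j] ← min(dist[i][j], dist[i][k] + dist[k][j]). The final matrix gives, for each (i, j), the minimum total weight of any directed path from i to j (possibly empty when i = j).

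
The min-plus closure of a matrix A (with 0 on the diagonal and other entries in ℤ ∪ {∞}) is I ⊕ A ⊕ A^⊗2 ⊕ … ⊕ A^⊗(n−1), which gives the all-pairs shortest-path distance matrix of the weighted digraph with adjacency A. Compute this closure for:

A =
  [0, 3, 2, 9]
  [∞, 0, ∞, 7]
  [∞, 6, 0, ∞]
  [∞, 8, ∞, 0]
Closure =
  [0, 3, 2, 9]
  [∞, 0, ∞, 7]
  [∞, 6, 0, 13]
  [∞, 8, ∞, 0]

This is the Floyd-Warshall all-pairs shortest-path computation. For each intermediate vertex k = 0, 1, …, 3, update dist[i][j] ← min(dist[i][j], dist[i][k] + dist[k][j]). The final matrix gives, for each (i, j), the minimum total weight of any directed path from i to j (possibly empty when i = j).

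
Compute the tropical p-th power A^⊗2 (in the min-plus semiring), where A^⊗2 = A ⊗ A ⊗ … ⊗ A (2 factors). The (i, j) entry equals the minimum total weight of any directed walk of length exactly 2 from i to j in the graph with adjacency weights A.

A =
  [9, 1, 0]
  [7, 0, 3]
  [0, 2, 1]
A^⊗2 =
  [0, 1, 1]
  [3, 0, 3]
  [1, 1, 0]

Each entry (A^⊗2)_ij equals the minimum over all length-2 walks i = v_0 → v_1 → … → v_2 = j of Σ_t A[v_t][v_{t+1}]. For example, for (i, j) = (0, 2) we minimise over 3 possible intermediate vertex sequences; the minimum is 1, attained along the walk 0 → 2 → 2.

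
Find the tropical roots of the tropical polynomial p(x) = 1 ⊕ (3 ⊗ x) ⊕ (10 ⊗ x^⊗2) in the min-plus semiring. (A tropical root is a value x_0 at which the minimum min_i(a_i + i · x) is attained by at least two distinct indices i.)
Roots: {-7, -2}

Each tropical root is a break point of the lower envelope of the lines y = a_i + i · x (there are 3 lines, with slopes 0, 1, ..., 2). Only the lines that attain the minimum somewhere contribute to roots; other lines are dominated. Here the surviving (envelope) indices are i = 2, i = 1, i = 0.
Intersections between consecutive envelope lines give the roots: for adjacent envelope indices i < j the intersection is x = (a_i − a_j) / (j − i). Reading off the sorted break points: {-7, -2}.
Verification: at each break x_0, at least two indices attain the minimum of min_i(a_i + i · x_0).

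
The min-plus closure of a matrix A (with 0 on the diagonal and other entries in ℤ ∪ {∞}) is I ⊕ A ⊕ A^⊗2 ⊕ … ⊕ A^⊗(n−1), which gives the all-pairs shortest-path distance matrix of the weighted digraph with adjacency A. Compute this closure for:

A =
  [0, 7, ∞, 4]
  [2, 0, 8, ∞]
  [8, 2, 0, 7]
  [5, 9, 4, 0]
Closure =
  [0, 7, 8, 4]
  [2, 0, 8, 6]
  [4, 2, 0, 7]
  [5, 6, 4, 0]

This is the Floyd-Warshall all-pairs shortest-path computation. For each intermediate vertex k = 0, 1, …, 3, update dist[i][j] ← min(dist[i][j], dist[i][k] + dist[k][j]). The final matrix gives, for each (i, j), the minimum total weight of any directed path from i to j (possibly empty when i = j).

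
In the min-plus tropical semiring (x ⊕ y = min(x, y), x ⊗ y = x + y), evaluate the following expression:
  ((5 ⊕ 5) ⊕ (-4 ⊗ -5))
((5 ⊕ 5) ⊕ (-4 ⊗ -5)) = -9

Expand innermost to outermost. Recall ⊕ takes the minimum of its arguments and ⊗ takes their sum. Working out the expression ((5 ⊕ 5) ⊕ (-4 ⊗ -5)) gives -9.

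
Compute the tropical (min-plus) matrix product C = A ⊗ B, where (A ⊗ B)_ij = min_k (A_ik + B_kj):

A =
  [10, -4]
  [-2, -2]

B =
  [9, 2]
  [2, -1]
A ⊗ B =
  [-2, -5]
  [0, -3]

Apply the min-plus product entry-by-entry:
  C[0][0] = min over k of (A[0][0] + B[0][0] = 10 + 9 = 19, A[0][1] + B[1][0] = -4 + 2 = -2) = -2 (attained at k = 1)
  C[0][1] = min over k of (A[0][0] + B[0][1] = 10 + 2 = 12, A[0][1] + B[1][1] = -4 + -1 = -5) = -5 (attained at k = 1)
  C[1][0] = min over k of (A[1][0] + B[0][0] = -2 + 9 = 7, A[1][1] + B[1][0] = -2 + 2 = 0) = 0 (attained at k = 1)
  C[1][1] = min over k of (A[1][0] + B[0][1] = -2 + 2 = 0, A[1][1] + B[1][1] = -2 + -1 = -3) = -3 (attained at k = 1)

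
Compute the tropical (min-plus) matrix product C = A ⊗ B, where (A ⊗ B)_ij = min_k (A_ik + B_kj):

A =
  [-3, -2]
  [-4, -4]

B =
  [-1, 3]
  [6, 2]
A ⊗ B =
  [-4, 0]
  [-5, -2]

Apply the min-plus product entry-by-entry:
  C[0][0] = min over k of (A[0][0] + B[0][0] = -3 + -1 = -4, A[0][1] + B[1][0] = -2 + 6 = 4) = -4 (attained at k = 0)
  C[0][1] = min over k of (A[0][0] + B[0][1] = -3 + 3 = 0, A[0][1] + B[1][1] = -2 + 2 = 0) = 0 (attained at k = 0)
  C[1][0] = min over k of (A[1][0] + B[0][0] = -4 + -1 = -5, A[1][1] + B[1][0] = -4 + 6 = 2) = -5 (attained at k = 0)
  C[1][1] = min over k of (A[1][0] + B[0][1] = -4 + 3 = -1, A[1][1] + B[1][1] = -4 + 2 = -2) = -2 (attained at k = 1)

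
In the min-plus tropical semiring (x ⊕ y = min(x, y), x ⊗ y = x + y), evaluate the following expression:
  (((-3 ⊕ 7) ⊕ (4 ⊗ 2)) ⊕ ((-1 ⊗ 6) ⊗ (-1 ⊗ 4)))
(((-3 ⊕ 7) ⊕ (4 ⊗ 2)) ⊕ ((-1 ⊗ 6) ⊗ (-1 ⊗ 4))) = -3

Expand innermost to outermost. Recall ⊕ takes the minimum of its arguments and ⊗ takes their sum. Working out the expression (((-3 ⊕ 7) ⊕ (4 ⊗ 2)) ⊕ ((-1 ⊗ 6) ⊗ (-1 ⊗ 4))) gives -3.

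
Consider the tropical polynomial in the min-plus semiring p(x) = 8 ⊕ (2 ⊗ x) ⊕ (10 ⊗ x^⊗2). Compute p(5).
p(5) = 7

A tropical monomial a ⊗ x^⊗i evaluates to a + i · x. Evaluating each term at x = 5:
  Term 0 contributes 8 + 0 · 5 = 8
  Term 1 contributes 2 + 1 · 5 = 7
  Term 2 contributes 10 + 2 · 5 = 20
p(5) = ⊕ of these = min[8, 7, 20] = 7.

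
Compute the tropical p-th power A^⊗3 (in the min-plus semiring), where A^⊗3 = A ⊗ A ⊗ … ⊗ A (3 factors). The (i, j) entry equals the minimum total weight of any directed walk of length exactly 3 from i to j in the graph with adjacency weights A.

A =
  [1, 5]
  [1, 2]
A^⊗3 =
  [3, 7]
  [3, 6]

Each entry (A^⊗3)_ij equals the minimum over all length-3 walks i = v_0 → v_1 → … → v_3 = j of Σ_t A[v_t][v_{t+1}]. For example, for (i, j) = (0, 1) we minimise over 4 possible intermediate vertex sequences; the minimum is 7, attained along the walk 0 → 0 → 0 → 1.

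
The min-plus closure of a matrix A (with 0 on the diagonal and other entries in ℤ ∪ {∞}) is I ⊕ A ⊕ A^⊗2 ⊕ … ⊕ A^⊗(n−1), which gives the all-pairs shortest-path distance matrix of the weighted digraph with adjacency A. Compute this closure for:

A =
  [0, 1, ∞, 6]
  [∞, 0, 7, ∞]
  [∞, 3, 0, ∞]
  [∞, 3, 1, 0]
Closure =
  [0, 1, 7, 6]
  [∞, 0, 7, ∞]
  [∞, 3, 0, ∞]
  [∞, 3, 1, 0]

This is the Floyd-Warshall all-pairs shortest-path computation. For each intermediate vertex k = 0, 1, …, 3, update dist[i][j] ← min(dist[i][j], dist[i][k] + dist[k][j]). The final matrix gives, for each (i, j), the minimum total weight of any directed path from i to j (possibly empty when i = j).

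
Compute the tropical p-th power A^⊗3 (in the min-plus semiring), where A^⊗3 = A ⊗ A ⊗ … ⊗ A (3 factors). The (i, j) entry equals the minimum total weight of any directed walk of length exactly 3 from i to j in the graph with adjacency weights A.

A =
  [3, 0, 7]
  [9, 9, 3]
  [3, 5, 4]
A^⊗3 =
  [6, 6, 6]
  [9, 6, 11]
  [9, 6, 6]

Each entry (A^⊗3)_ij equals the minimum over all length-3 walks i = v_0 → v_1 → … → v_3 = j of Σ_t A[v_t][v_{t+1}]. For example, for (i, j) = (0, 2) we minimise over 9 possible intermediate vertex sequences; the minimum is 6, attained along the walk 0 → 0 → 1 → 2.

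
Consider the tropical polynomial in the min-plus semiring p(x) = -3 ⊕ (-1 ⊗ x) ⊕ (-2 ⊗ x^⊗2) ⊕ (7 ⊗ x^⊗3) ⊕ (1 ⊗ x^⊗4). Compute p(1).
p(1) = -3

A tropical monomial a ⊗ x^⊗i evaluates to a + i · x. Evaluating each term at x = 1:
  Term 0 contributes -3 + 0 · 1 = -3
  Term 1 contributes -1 + 1 · 1 = 0
  Term 2 contributes -2 + 2 · 1 = 0
  Term 3 contributes 7 + 3 · 1 = 10
  Term 4 contributes 1 + 4 · 1 = 5
p(1) = ⊕ of these = min[-3, 0, 0, 10, 5] = -3.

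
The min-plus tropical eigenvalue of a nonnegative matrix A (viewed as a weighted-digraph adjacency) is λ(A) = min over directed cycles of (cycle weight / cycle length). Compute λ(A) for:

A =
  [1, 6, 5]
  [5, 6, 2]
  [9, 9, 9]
λ(A) = 1

Enumerate directed cycles and compute their means (weight / length). Sample:
  cycle 0 → 0: weight = 1, length = 1, mean = 1/1 ≈ 1.000
  cycle 1 → 1: weight = 6, length = 1, mean = 6/1 ≈ 6.000
  cycle 2 → 2: weight = 9, length = 1, mean = 9/1 ≈ 9.000
  cycle 0 → 1 → 0: weight = 11, length = 2, mean = 11/2 ≈ 5.500
  cycle 0 → 2 → 0: weight = 14, length = 2, mean = 14/2 ≈ 7.000
  cycle 1 → 0 → 1: weight = 11, length = 2, mean = 11/2 ≈ 5.500
Minimum mean = 1.000, attained e.g. along the cycle 0 → 0 with weight 1 and length 1. So λ(A) = 1/1 = 1.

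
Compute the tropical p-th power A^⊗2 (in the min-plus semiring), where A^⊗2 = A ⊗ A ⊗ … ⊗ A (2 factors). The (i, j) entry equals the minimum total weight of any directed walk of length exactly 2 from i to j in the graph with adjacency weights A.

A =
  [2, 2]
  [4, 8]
A^⊗2 =
  [4, 4]
  [6, 6]

Each entry (A^⊗2)_ij equals the minimum over all length-2 walks i = v_0 → v_1 → … → v_2 = j of Σ_t A[v_t][v_{t+1}]. For example, for (i, j) = (0, 1) we minimise over 2 possible intermediate vertex sequences; the minimum is 4, attained along the walk 0 → 0 → 1.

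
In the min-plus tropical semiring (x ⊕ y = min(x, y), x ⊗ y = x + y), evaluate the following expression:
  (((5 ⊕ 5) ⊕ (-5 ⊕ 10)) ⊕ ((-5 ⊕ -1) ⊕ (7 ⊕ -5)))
(((5 ⊕ 5) ⊕ (-5 ⊕ 10)) ⊕ ((-5 ⊕ -1) ⊕ (7 ⊕ -5))) = -5

Expand innermost to outermost. Recall ⊕ takes the minimum of its arguments and ⊗ takes their sum. Working out the expression (((5 ⊕ 5) ⊕ (-5 ⊕ 10)) ⊕ ((-5 ⊕ -1) ⊕ (7 ⊕ -5))) gives -5.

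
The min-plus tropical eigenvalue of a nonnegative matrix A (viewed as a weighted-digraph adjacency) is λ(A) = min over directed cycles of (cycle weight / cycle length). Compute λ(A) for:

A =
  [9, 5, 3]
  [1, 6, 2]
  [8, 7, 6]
λ(A) = 3

Enumerate directed cycles and compute their means (weight / length). Sample:
  cycle 0 → 0: weight = 9, length = 1, mean = 9/1 ≈ 9.000
  cycle 1 → 1: weight = 6, length = 1, mean = 6/1 ≈ 6.000
  cycle 2 → 2: weight = 6, length = 1, mean = 6/1 ≈ 6.000
  cycle 0 → 1 → 0: weight = 6, length = 2, mean = 6/2 ≈ 3.000
  cycle 0 → 2 → 0: weight = 11, length = 2, mean = 11/2 ≈ 5.500
  cycle 1 → 0 → 1: weight = 6, length = 2, mean = 6/2 ≈ 3.000
Minimum mean = 3.000, attained e.g. along the cycle 0 → 1 → 0 with weight 6 and length 2. So λ(A) = 6/2 = 3.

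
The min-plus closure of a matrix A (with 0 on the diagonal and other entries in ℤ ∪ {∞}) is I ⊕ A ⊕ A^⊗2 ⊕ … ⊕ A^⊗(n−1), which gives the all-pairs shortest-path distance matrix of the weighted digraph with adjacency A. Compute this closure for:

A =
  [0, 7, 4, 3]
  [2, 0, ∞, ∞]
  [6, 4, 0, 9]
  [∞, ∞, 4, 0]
Closure =
  [0, 7, 4, 3]
  [2, 0, 6, 5]
  [6, 4, 0, 9]
  [10, 8, 4, 0]

This is the Floyd-Warshall all-pairs shortest-path computation. For each intermediate vertex k = 0, 1, …, 3, update dist[i][j] ← min(dist[i][j], dist[i][k] + dist[k][j]). The final matrix gives, for each (i, j), the minimum total weight of any directed path from i to j (possibly empty when i = j).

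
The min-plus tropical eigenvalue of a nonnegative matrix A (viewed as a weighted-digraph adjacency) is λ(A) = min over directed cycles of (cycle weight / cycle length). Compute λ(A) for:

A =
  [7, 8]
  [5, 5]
λ(A) = 5

Enumerate directed cycles and compute their means (weight / length). Sample:
  cycle 0 → 0: weight = 7, length = 1, mean = 7/1 ≈ 7.000
  cycle 1 → 1: weight = 5, length = 1, mean = 5/1 ≈ 5.000
  cycle 0 → 1 → 0: weight = 13, length = 2, mean = 13/2 ≈ 6.500
  cycle 1 → 0 → 1: weight = 13, length = 2, mean = 13/2 ≈ 6.500
Minimum mean = 5.000, attained e.g. along the cycle 1 → 1 with weight 5 and length 1. So λ(A) = 5/1 = 5.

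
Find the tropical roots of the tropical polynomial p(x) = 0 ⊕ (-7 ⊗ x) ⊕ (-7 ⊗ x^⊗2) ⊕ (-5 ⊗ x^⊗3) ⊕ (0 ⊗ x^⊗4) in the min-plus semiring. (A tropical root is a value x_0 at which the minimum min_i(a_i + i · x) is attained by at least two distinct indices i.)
Roots: {-5, -2, 0, 7}

Each tropical root is a break point of the lower envelope of the lines y = a_i + i · x (there are 5 lines, with slopes 0, 1, ..., 4). Only the lines that attain the minimum somewhere contribute to roots; other lines are dominated. Here the surviving (envelope) indices are i = 4, i = 3, i = 2, i = 1, i = 0.
Intersections between consecutive envelope lines give the roots: for adjacent envelope indices i < j the intersection is x = (a_i − a_j) / (j − i). Reading off the sorted break points: {-5, -2, 0, 7}.
Verification: at each break x_0, at least two indices attain the minimum of min_i(a_i + i · x_0).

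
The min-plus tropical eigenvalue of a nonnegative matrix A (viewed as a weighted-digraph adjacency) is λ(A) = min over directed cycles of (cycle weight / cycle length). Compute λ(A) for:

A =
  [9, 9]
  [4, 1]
λ(A) = 1

Enumerate directed cycles and compute their means (weight / length). Sample:
  cycle 0 → 0: weight = 9, length = 1, mean = 9/1 ≈ 9.000
  cycle 1 → 1: weight = 1, length = 1, mean = 1/1 ≈ 1.000
  cycle 0 → 1 → 0: weight = 13, length = 2, mean = 13/2 ≈ 6.500
  cycle 1 → 0 → 1: weight = 13, length = 2, mean = 13/2 ≈ 6.500
Minimum mean = 1.000, attained e.g. along the cycle 1 → 1 with weight 1 and length 1. So λ(A) = 1/1 = 1.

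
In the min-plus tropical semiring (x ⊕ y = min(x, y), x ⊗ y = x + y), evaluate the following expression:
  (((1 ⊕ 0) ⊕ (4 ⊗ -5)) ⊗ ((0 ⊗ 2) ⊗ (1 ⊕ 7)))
(((1 ⊕ 0) ⊕ (4 ⊗ -5)) ⊗ ((0 ⊗ 2) ⊗ (1 ⊕ 7))) = 2

Expand innermost to outermost. Recall ⊕ takes the minimum of its arguments and ⊗ takes their sum. Working out the expression (((1 ⊕ 0) ⊕ (4 ⊗ -5)) ⊗ ((0 ⊗ 2) ⊗ (1 ⊕ 7))) gives 2.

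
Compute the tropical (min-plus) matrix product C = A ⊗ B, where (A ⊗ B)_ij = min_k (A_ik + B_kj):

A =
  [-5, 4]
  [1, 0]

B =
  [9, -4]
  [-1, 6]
A ⊗ B =
  [3, -9]
  [-1, -3]

Apply the min-plus product entry-by-entry:
  C[0][0] = min over k of (A[0][0] + B[0][0] = -5 + 9 = 4, A[0][1] + B[1][0] = 4 + -1 = 3) = 3 (attained at k = 1)
  C[0][1] = min over k of (A[0][0] + B[0][1] = -5 + -4 = -9, A[0][1] + B[1][1] = 4 + 6 = 10) = -9 (attained at k = 0)
  C[1][0] = min over k of (A[1][0] + B[0][0] = 1 + 9 = 10, A[1][1] + B[1][0] = 0 + -1 = -1) = -1 (attained at k = 1)
  C[1][1] = min over k of (A[1][0] + B[0][1] = 1 + -4 = -3, A[1][1] + B[1][1] = 0 + 6 = 6) = -3 (attained at k = 0)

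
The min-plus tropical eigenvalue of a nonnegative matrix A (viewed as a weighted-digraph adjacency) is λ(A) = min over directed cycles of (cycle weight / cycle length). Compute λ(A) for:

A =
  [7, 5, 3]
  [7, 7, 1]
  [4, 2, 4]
λ(A) = 3/2

Enumerate directed cycles and compute their means (weight / length). Sample:
  cycle 0 → 0: weight = 7, length = 1, mean = 7/1 ≈ 7.000
  cycle 1 → 1: weight = 7, length = 1, mean = 7/1 ≈ 7.000
  cycle 2 → 2: weight = 4, length = 1, mean = 4/1 ≈ 4.000
  cycle 0 → 1 → 0: weight = 12, length = 2, mean = 12/2 ≈ 6.000
  cycle 0 → 2 → 0: weight = 7, length = 2, mean = 7/2 ≈ 3.500
  cycle 1 → 0 → 1: weight = 12, length = 2, mean = 12/2 ≈ 6.000
Minimum mean = 1.500, attained e.g. along the cycle 1 → 2 → 1 with weight 3 and length 2. So λ(A) = 3/2 = 3/2.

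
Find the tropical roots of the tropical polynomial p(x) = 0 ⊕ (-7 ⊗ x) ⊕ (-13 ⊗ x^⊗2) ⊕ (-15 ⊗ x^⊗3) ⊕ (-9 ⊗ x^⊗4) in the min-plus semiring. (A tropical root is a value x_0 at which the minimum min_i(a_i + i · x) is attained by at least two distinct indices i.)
Roots: {-6, 2, 6, 7}

Each tropical root is a break point of the lower envelope of the lines y = a_i + i · x (there are 5 lines, with slopes 0, 1, ..., 4). Only the lines that attain the minimum somewhere contribute to roots; other lines are dominated. Here the surviving (envelope) indices are i = 4, i = 3, i = 2, i = 1, i = 0.
Intersections between consecutive envelope lines give the roots: for adjacent envelope indices i < j the intersection is x = (a_i − a_j) / (j − i). Reading off the sorted break points: {-6, 2, 6, 7}.
Verification: at each break x_0, at least two indices attain the minimum of min_i(a_i + i · x_0).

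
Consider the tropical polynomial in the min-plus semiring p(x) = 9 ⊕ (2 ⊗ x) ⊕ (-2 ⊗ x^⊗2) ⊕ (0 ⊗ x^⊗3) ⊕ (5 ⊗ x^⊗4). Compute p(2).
p(2) = 2

A tropical monomial a ⊗ x^⊗i evaluates to a + i · x. Evaluating each term at x = 2:
  Term 0 contributes 9 + 0 · 2 = 9
  Term 1 contributes 2 + 1 · 2 = 4
  Term 2 contributes -2 + 2 · 2 = 2
  Term 3 contributes 0 + 3 · 2 = 6
  Term 4 contributes 5 + 4 · 2 = 13
p(2) = ⊕ of these = min[9, 4, 2, 6, 13] = 2.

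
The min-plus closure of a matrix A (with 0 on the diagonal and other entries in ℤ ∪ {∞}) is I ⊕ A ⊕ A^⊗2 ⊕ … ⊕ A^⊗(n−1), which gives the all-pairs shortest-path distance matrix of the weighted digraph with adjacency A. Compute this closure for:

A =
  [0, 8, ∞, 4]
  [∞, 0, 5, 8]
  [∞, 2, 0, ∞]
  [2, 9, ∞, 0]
Closure =
  [0, 8, 13, 4]
  [10, 0, 5, 8]
  [12, 2, 0, 10]
  [2, 9, 14, 0]

This is the Floyd-Warshall all-pairs shortest-path computation. For each intermediate vertex k = 0, 1, …, 3, update dist[i][j] ← min(dist[i][j], dist[i][k] + dist[k][j]). The final matrix gives, for each (i, j), the minimum total weight of any directed path from i to j (possibly empty when i = j).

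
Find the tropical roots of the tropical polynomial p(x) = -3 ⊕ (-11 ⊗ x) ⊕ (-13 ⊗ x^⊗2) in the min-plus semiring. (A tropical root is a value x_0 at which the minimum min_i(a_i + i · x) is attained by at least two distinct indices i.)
Roots: {2, 8}

Each tropical root is a break point of the lower envelope of the lines y = a_i + i · x (there are 3 lines, with slopes 0, 1, ..., 2). Only the lines that attain the minimum somewhere contribute to roots; other lines are dominated. Here the surviving (envelope) indices are i = 2, i = 1, i = 0.
Intersections between consecutive envelope lines give the roots: for adjacent envelope indices i < j the intersection is x = (a_i − a_j) / (j − i). Reading off the sorted break points: {2, 8}.
Verification: at each break x_0, at least two indices attain the minimum of min_i(a_i + i · x_0).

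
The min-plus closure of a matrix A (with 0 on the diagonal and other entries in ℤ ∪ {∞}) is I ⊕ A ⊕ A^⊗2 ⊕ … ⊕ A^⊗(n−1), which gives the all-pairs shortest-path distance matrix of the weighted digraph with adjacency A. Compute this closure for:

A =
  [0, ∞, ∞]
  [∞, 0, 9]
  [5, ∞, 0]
Closure =
  [0, ∞, ∞]
  [14, 0, 9]
  [5, ∞, 0]

This is the Floyd-Warshall all-pairs shortest-path computation. For each intermediate vertex k = 0, 1, …, 2, update dist[i][j] ← min(dist[i][j], dist[i][k] + dist[k][j]). The final matrix gives, for each (i, j), the minimum total weight of any directed path from i to j (possibly empty when i = j).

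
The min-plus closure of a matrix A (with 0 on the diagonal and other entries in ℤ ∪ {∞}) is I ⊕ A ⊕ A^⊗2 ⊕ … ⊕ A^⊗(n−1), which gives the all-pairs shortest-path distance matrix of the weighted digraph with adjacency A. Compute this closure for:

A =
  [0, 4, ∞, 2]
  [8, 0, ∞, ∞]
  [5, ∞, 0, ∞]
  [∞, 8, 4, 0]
Closure =
  [0, 4, 6, 2]
  [8, 0, 14, 10]
  [5, 9, 0, 7]
  [9, 8, 4, 0]

This is the Floyd-Warshall all-pairs shortest-path computation. For each intermediate vertex k = 0, 1, …, 3, update dist[i][j] ← min(dist[i][j], dist[i][k] + dist[k][j]). The final matrix gives, for each (i, j), the minimum total weight of any directed path from i to j (possibly empty when i = j).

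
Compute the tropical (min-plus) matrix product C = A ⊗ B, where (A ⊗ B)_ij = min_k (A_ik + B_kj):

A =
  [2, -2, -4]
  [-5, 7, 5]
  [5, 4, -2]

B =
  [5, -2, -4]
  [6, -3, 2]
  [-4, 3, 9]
A ⊗ B =
  [-8, -5, -2]
  [0, -7, -9]
  [-6, 1, 1]

Apply the min-plus product entry-by-entry:
  C[0][0] = min over k of (A[0][0] + B[0][0] = 2 + 5 = 7, A[0][1] + B[1][0] = -2 + 6 = 4, A[0][2] + B[2][0] = -4 + -4 = -8) = -8 (attained at k = 2)
  C[0][1] = min over k of (A[0][0] + B[0][1] = 2 + -2 = 0, A[0][1] + B[1][1] = -2 + -3 = -5, A[0][2] + B[2][1] = -4 + 3 = -1) = -5 (attained at k = 1)
  C[0][2] = min over k of (A[0][0] + B[0][2] = 2 + -4 = -2, A[0][1] + B[1][2] = -2 + 2 = 0, A[0][2] + B[2][2] = -4 + 9 = 5) = -2 (attained at k = 0)
  C[1][0] = min over k of (A[1][0] + B[0][0] = -5 + 5 = 0, A[1][1] + B[1][0] = 7 + 6 = 13, A[1][2] + B[2][0] = 5 + -4 = 1) = 0 (attained at k = 0)
  C[1][1] = min over k of (A[1][0] + B[0][1] = -5 + -2 = -7, A[1][1] + B[1][1] = 7 + -3 = 4, A[1][2] + B[2][1] = 5 + 3 = 8) = -7 (attained at k = 0)
  C[1][2] = min over k of (A[1][0] + B[0][2] = -5 + -4 = -9, A[1][1] + B[1][2] = 7 + 2 = 9, A[1][2] + B[2][2] = 5 + 9 = 14) = -9 (attained at k = 0)
  C[2][0] = min over k of (A[2][0] + B[0][0] = 5 + 5 = 10, A[2][1] + B[1][0] = 4 + 6 = 10, A[2][2] + B[2][0] = -2 + -4 = -6) = -6 (attained at k = 2)
  C[2][1] = min over k of (A[2][0] + B[0][1] = 5 + -2 = 3, A[2][1] + B[1][1] = 4 + -3 = 1, A[2][2] + B[2][1] = -2 + 3 = 1) = 1 (attained at k = 1)
  C[2][2] = min over k of (A[2][0] + B[0][2] = 5 + -4 = 1, A[2][1] + B[1][2] = 4 + 2 = 6, A[2][2] + B[2][2] = -2 + 9 = 7) = 1 (attained at k = 0)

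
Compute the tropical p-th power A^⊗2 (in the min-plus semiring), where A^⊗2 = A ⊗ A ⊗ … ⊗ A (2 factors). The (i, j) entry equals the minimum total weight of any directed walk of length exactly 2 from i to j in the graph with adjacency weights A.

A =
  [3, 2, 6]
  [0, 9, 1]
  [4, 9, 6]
A^⊗2 =
  [2, 5, 3]
  [3, 2, 6]
  [7, 6, 10]

Each entry (A^⊗2)_ij equals the minimum over all length-2 walks i = v_0 → v_1 → … → v_2 = j of Σ_t A[v_t][v_{t+1}]. For example, for (i, j) = (0, 2) we minimise over 3 possible intermediate vertex sequences; the minimum is 3, attained along the walk 0 → 1 → 2.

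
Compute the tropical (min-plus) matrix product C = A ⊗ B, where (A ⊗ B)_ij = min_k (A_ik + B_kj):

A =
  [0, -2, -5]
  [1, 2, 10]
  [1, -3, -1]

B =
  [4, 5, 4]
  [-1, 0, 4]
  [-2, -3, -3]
A ⊗ B =
  [-7, -8, -8]
  [1, 2, 5]
  [-4, -4, -4]

Apply the min-plus product entry-by-entry:
  C[0][0] = min over k of (A[0][0] + B[0][0] = 0 + 4 = 4, A[0][1] + B[1][0] = -2 + -1 = -3, A[0][2] + B[2][0] = -5 + -2 = -7) = -7 (attained at k = 2)
  C[0][1] = min over k of (A[0][0] + B[0][1] = 0 + 5 = 5, A[0][1] + B[1][1] = -2 + 0 = -2, A[0][2] + B[2][1] = -5 + -3 = -8) = -8 (attained at k = 2)
  C[0][2] = min over k of (A[0][0] + B[0][2] = 0 + 4 = 4, A[0][1] + B[1][2] = -2 + 4 = 2, A[0][2] + B[2][2] = -5 + -3 = -8) = -8 (attained at k = 2)
  C[1][0] = min over k of (A[1][0] + B[0][0] = 1 + 4 = 5, A[1][1] + B[1][0] = 2 + -1 = 1, A[1][2] + B[2][0] = 10 + -2 = 8) = 1 (attained at k = 1)
  C[1][1] = min over k of (A[1][0] + B[0][1] = 1 + 5 = 6, A[1][1] + B[1][1] = 2 + 0 = 2, A[1][2] + B[2][1] = 10 + -3 = 7) = 2 (attained at k = 1)
  C[1][2] = min over k of (A[1][0] + B[0][2] = 1 + 4 = 5, A[1][1] + B[1][2] = 2 + 4 = 6, A[1][2] + B[2][2] = 10 + -3 = 7) = 5 (attained at k = 0)
  C[2][0] = min over k of (A[2][0] + B[0][0] = 1 + 4 = 5, A[2][1] + B[1][0] = -3 + -1 = -4, A[2][2] + B[2][0] = -1 + -2 = -3) = -4 (attained at k = 1)
  C[2][1] = min over k of (A[2][0] + B[0][1] = 1 + 5 = 6, A[2][1] + B[1][1] = -3 + 0 = -3, A[2][2] + B[2][1] = -1 + -3 = -4) = -4 (attained at k = 2)
  C[2][2] = min over k of (A[2][0] + B[0][2] = 1 + 4 = 5, A[2][1] + B[1][2] = -3 + 4 = 1, A[2][2] + B[2][2] = -1 + -3 = -4) = -4 (attained at k = 2)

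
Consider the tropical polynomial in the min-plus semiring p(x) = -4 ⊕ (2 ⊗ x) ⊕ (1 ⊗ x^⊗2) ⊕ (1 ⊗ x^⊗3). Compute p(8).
p(8) = -4

A tropical monomial a ⊗ x^⊗i evaluates to a + i · x. Evaluating each term at x = 8:
  Term 0 contributes -4 + 0 · 8 = -4
  Term 1 contributes 2 + 1 · 8 = 10
  Term 2 contributes 1 + 2 · 8 = 17
  Term 3 contributes 1 + 3 · 8 = 25
p(8) = ⊕ of these = min[-4, 10, 17, 25] = -4.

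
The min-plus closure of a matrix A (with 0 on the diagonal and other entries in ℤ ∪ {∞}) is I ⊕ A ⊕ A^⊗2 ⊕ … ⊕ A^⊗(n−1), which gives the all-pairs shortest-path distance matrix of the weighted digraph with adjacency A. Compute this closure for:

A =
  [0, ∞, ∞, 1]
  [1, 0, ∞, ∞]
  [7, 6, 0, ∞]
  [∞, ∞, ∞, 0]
Closure =
  [0, ∞, ∞, 1]
  [1, 0, ∞, 2]
  [7, 6, 0, 8]
  [∞, ∞, ∞, 0]

This is the Floyd-Warshall all-pairs shortest-path computation. For each intermediate vertex k = 0, 1, …, 3, update dist[i][j] ← min(dist[i][j], dist[i][k] + dist[k][j]). The final matrix gives, for each (i, j), the minimum total weight of any directed path from i to j (possibly empty when i = j).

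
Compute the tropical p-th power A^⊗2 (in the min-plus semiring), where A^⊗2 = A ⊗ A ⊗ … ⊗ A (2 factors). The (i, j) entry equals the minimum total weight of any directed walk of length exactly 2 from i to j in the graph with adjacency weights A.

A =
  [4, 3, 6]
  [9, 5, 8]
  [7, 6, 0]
A^⊗2 =
  [8, 7, 6]
  [13, 10, 8]
  [7, 6, 0]

Each entry (A^⊗2)_ij equals the minimum over all length-2 walks i = v_0 → v_1 → … → v_2 = j of Σ_t A[v_t][v_{t+1}]. For example, for (i, j) = (0, 2) we minimise over 3 possible intermediate vertex sequences; the minimum is 6, attained along the walk 0 → 2 → 2.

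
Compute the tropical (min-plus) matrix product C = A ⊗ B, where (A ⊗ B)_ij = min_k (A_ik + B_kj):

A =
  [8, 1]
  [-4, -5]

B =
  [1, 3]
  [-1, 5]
A ⊗ B =
  [0, 6]
  [-6, -1]

Apply the min-plus product entry-by-entry:
  C[0][0] = min over k of (A[0][0] + B[0][0] = 8 + 1 = 9, A[0][1] + B[1][0] = 1 + -1 = 0) = 0 (attained at k = 1)
  C[0][1] = min over k of (A[0][0] + B[0][1] = 8 + 3 = 11, A[0][1] + B[1][1] = 1 + 5 = 6) = 6 (attained at k = 1)
  C[1][0] = min over k of (A[1][0] + B[0][0] = -4 + 1 = -3, A[1][1] + B[1][0] = -5 + -1 = -6) = -6 (attained at k = 1)
  C[1][1] = min over k of (A[1][0] + B[0][1] = -4 + 3 = -1, A[1][1] + B[1][1] = -5 + 5 = 0) = -1 (attained at k = 0)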